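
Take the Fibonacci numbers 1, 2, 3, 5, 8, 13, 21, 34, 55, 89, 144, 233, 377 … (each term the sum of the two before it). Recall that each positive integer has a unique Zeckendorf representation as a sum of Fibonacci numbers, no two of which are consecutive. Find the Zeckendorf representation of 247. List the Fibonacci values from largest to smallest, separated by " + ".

233 + 13 + 1

Greedily peel off the largest Fibonacci term at each step:
largest Fibonacci ≤ 247 is 233; 247 − 233 = 14
largest Fibonacci ≤ 14 is 13; 14 − 13 = 1
largest Fibonacci ≤ 1 is 1; 1 − 1 = 0
So 247 = 233 + 13 + 1, with no two terms consecutive in the sequence.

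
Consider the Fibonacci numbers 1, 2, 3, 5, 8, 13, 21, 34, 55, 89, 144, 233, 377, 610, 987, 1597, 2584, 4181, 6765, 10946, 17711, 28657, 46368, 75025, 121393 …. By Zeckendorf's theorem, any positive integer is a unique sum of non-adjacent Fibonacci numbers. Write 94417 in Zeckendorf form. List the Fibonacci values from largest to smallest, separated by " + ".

Greedy algorithm:
take 75025 (≤ 94417); 94417 − 75025 = 19392
take 17711 (≤ 19392); 19392 − 17711 = 1681
take 1597 (≤ 1681); 1681 − 1597 = 84
take 55 (≤ 84); 84 − 55 = 29
take 21 (≤ 29); 29 − 21 = 8
take 8 (≤ 8); 8 − 8 = 0
So 94417 = 75025 + 17711 + 1597 + 55 + 21 + 8, with no two terms consecutive in the sequence.

75025 + 17711 + 1597 + 55 + 21 + 8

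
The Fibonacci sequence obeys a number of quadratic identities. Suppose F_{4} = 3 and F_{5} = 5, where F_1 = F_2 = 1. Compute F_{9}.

34

By F_{2k+1} = F_k² + F_{k+1}²: F_{9} = 3² + 5² = 9 + 25 = 34.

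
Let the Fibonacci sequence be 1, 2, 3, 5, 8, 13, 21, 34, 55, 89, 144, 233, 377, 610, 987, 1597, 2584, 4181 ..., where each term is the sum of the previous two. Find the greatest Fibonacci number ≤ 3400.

2584

2584 ≤ 3400 < 4181, so the largest Fibonacci number not exceeding 3400 is 2584.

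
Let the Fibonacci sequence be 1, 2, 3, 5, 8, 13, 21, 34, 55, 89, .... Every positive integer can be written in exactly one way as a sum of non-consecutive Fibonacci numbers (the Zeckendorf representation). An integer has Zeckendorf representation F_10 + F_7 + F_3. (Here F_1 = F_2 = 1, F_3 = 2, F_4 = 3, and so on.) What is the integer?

70

F_10 + F_7 + F_3 = 55 + 13 + 2 = 70.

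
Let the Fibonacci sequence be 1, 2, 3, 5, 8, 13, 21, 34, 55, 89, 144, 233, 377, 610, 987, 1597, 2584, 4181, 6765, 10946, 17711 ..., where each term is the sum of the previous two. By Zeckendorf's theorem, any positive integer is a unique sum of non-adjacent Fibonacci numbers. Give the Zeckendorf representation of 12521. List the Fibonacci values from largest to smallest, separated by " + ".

Greedily peel off the largest Fibonacci term at each step:
subtract 10946 from 12521: 1575 remains
subtract 987 from 1575: 588 remains
subtract 377 from 588: 211 remains
subtract 144 from 211: 67 remains
subtract 55 from 67: 12 remains
subtract 8 from 12: 4 remains
subtract 3 from 4: 1 remains
subtract 1 from 1: 0 remains
So 12521 = 10946 + 987 + 377 + 144 + 55 + 8 + 3 + 1, with no two terms consecutive in the sequence.

10946 + 987 + 377 + 144 + 55 + 8 + 3 + 1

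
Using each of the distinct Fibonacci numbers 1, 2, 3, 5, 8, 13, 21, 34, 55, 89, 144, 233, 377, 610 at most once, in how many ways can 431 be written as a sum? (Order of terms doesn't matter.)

3

431 = 377+34+13+5+2 = 233+144+34+13+5+2 = 233+89+55+34+13+5+2 — 3 representations.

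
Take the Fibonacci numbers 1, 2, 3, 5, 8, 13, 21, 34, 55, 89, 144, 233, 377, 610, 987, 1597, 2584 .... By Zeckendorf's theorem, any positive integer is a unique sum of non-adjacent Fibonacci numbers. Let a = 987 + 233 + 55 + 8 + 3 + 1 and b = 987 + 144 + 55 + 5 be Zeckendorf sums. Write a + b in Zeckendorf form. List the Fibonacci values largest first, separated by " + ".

1597 + 610 + 233 + 34 + 3 + 1

The two numbers are 1287 and 1191, so their sum is 2478.
1597 ≤ 2478 < 2584, so take 1597; remainder 881
610 ≤ 881 < 987, so take 610; remainder 271
233 ≤ 271 < 377, so take 233; remainder 38
34 ≤ 38 < 55, so take 34; remainder 4
3 ≤ 4 < 5, so take 3; remainder 1
1 ≤ 1 < 2, so take 1; remainder 0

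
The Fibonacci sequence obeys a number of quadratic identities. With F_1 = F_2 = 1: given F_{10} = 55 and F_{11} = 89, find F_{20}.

By the doubling identity F_{2k} = F_k(2F_{k+1} − F_k): F_{20} = 55·(2·89 − 55) = 55·123 = 6765.

6765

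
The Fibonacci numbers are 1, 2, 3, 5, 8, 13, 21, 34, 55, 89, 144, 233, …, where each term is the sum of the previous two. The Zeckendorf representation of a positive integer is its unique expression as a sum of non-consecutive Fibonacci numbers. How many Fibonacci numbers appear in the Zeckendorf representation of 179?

3

Repeatedly subtract the largest Fibonacci number that fits:
subtract 144 from 179: 35 remains
subtract 34 from 35: 1 remains
subtract 1 from 1: 0 remains
179 = 144 + 34 + 1, which has 3 terms.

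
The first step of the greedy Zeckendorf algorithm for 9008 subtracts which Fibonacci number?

6765

6765 ≤ 9008 < 10946, so the largest Fibonacci number not exceeding 9008 is 6765.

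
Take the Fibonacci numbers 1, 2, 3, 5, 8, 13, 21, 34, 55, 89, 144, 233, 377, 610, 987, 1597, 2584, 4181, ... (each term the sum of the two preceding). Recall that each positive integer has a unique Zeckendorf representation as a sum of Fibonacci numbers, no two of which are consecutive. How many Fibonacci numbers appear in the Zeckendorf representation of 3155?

take 2584 (≤ 3155); 3155 − 2584 = 571
take 377 (≤ 571); 571 − 377 = 194
take 144 (≤ 194); 194 − 144 = 50
take 34 (≤ 50); 50 − 34 = 16
take 13 (≤ 16); 16 − 13 = 3
take 3 (≤ 3); 3 − 3 = 0
3155 = 2584 + 377 + 144 + 34 + 13 + 3, which has 6 terms.

6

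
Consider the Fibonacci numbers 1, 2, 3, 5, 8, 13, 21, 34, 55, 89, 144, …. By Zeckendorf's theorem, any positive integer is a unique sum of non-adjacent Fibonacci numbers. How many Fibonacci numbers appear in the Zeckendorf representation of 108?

largest Fibonacci ≤ 108 is 89; 108 − 89 = 19
largest Fibonacci ≤ 19 is 13; 19 − 13 = 6
largest Fibonacci ≤ 6 is 5; 6 − 5 = 1
largest Fibonacci ≤ 1 is 1; 1 − 1 = 0
108 = 89 + 13 + 5 + 1, which has 4 terms.

4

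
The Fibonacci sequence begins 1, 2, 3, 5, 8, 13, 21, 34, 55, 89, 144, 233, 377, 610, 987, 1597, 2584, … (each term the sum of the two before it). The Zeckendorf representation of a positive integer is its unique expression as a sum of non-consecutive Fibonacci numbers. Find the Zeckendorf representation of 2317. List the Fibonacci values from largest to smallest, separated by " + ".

1597 + 610 + 89 + 21

largest Fibonacci ≤ 2317 is 1597; 2317 − 1597 = 720
largest Fibonacci ≤ 720 is 610; 720 − 610 = 110
largest Fibonacci ≤ 110 is 89; 110 − 89 = 21
largest Fibonacci ≤ 21 is 21; 21 − 21 = 0
So 2317 = 1597 + 610 + 89 + 21, with no two terms consecutive in the sequence.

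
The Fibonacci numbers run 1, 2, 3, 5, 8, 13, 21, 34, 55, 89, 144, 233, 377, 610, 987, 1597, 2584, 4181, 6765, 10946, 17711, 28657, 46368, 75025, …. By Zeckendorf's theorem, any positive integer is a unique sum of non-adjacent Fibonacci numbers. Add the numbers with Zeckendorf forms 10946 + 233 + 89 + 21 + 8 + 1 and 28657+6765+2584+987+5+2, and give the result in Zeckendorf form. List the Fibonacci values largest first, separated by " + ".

The two numbers are 11298 and 39000, so their sum is 50298.
50298 − 46368 = 3930
3930 − 2584 = 1346
1346 − 987 = 359
359 − 233 = 126
126 − 89 = 37
37 − 34 = 3
3 − 3 = 0

46368 + 2584 + 987 + 233 + 89 + 34 + 3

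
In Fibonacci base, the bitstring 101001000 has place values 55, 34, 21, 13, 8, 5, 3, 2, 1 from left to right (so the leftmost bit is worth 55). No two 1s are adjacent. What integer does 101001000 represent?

Summing the place values of the 1 bits: 55 + 21 + 5 = 81.

81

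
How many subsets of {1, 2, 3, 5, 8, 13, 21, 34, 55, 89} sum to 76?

76 = 55+21 = 55+13+8 = 55+13+5+3 = … (4 more), for 7 in all.

7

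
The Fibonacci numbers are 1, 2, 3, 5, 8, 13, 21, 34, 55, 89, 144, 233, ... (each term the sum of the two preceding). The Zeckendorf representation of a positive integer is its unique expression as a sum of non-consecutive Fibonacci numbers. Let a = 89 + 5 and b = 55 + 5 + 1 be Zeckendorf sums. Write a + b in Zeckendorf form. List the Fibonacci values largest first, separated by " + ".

The two numbers are 94 and 61, so their sum is 155.
155: greatest Fibonacci not exceeding it is 144, leaving 11
11: greatest Fibonacci not exceeding it is 8, leaving 3
3: greatest Fibonacci not exceeding it is 3, leaving 0

144 + 8 + 3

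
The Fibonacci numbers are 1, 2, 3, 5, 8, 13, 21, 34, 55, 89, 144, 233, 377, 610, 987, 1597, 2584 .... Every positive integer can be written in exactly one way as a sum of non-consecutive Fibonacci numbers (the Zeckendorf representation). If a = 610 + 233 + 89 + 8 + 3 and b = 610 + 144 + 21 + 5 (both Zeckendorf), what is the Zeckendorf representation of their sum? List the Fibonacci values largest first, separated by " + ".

The two numbers are 943 and 780, so their sum is 1723.
Repeatedly subtract the largest Fibonacci number that fits:
1597 ≤ 1723 < 2584, so take 1597; remainder 126
89 ≤ 126 < 144, so take 89; remainder 37
34 ≤ 37 < 55, so take 34; remainder 3
3 ≤ 3 < 5, so take 3; remainder 0

1597 + 89 + 34 + 3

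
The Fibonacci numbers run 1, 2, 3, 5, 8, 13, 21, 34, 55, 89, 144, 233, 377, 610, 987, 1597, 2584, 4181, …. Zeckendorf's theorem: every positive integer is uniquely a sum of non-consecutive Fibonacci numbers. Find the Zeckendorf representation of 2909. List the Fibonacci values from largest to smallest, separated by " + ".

2584 ≤ 2909 < 4181, so take 2584; remainder 325
233 ≤ 325 < 377, so take 233; remainder 92
89 ≤ 92 < 144, so take 89; remainder 3
3 ≤ 3 < 5, so take 3; remainder 0
So 2909 = 2584 + 233 + 89 + 3, with no two terms consecutive in the sequence.

2584 + 233 + 89 + 3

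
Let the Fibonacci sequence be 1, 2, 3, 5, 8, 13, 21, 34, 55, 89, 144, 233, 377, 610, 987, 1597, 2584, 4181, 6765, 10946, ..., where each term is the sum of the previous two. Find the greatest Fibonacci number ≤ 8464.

6765 ≤ 8464 < 10946, so the largest Fibonacci number not exceeding 8464 is 6765.

6765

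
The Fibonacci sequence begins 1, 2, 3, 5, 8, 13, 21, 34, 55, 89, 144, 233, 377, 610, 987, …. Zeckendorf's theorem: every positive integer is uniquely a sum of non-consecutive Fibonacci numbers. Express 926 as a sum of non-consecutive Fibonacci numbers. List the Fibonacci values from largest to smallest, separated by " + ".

Repeatedly subtract the largest Fibonacci number that fits:
610 ≤ 926 < 987, so take 610; remainder 316
233 ≤ 316 < 377, so take 233; remainder 83
55 ≤ 83 < 89, so take 55; remainder 28
21 ≤ 28 < 34, so take 21; remainder 7
5 ≤ 7 < 8, so take 5; remainder 2
2 ≤ 2 < 3, so take 2; remainder 0
So 926 = 610 + 233 + 55 + 21 + 5 + 2, with no two terms consecutive in the sequence.

610 + 233 + 55 + 21 + 5 + 2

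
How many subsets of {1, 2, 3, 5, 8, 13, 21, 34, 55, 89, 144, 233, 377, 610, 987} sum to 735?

Starting from the Zeckendorf form and repeatedly splitting a term F_k into F_{k−1} + F_{k−2} (when neither is already used) reaches every representation.
735 = 610+89+34+2 = 610+89+21+13+2 = 377+233+89+34+2 = 610+89+21+8+5+2 = 610+55+34+21+13+2 = … (7 more), for 12 in all.

12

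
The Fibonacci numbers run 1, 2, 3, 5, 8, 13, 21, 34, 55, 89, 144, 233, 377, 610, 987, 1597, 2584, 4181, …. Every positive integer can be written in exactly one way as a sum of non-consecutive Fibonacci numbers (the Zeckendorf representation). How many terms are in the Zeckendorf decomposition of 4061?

Repeatedly subtract the largest Fibonacci number that fits:
4061: greatest Fibonacci not exceeding it is 2584, leaving 1477
1477: greatest Fibonacci not exceeding it is 987, leaving 490
490: greatest Fibonacci not exceeding it is 377, leaving 113
113: greatest Fibonacci not exceeding it is 89, leaving 24
24: greatest Fibonacci not exceeding it is 21, leaving 3
3: greatest Fibonacci not exceeding it is 3, leaving 0
4061 = 2584 + 987 + 377 + 89 + 21 + 3, which has 6 terms.

6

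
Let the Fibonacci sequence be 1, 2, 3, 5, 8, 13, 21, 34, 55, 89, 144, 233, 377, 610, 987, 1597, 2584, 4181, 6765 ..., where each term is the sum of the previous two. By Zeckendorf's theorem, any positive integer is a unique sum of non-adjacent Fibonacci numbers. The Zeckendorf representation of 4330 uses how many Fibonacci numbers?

4181 ≤ 4330 < 6765, so take 4181; remainder 149
144 ≤ 149 < 233, so take 144; remainder 5
5 ≤ 5 < 8, so take 5; remainder 0
4330 = 4181 + 144 + 5, which has 3 terms.

3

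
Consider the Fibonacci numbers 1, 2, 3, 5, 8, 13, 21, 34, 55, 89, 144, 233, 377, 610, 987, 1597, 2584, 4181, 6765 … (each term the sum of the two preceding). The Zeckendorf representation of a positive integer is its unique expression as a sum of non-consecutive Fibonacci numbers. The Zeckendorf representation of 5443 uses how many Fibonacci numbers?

5

Greedily peel off the largest Fibonacci term at each step:
subtract 4181 from 5443: 1262 remains
subtract 987 from 1262: 275 remains
subtract 233 from 275: 42 remains
subtract 34 from 42: 8 remains
subtract 8 from 8: 0 remains
5443 = 4181 + 987 + 233 + 34 + 8, which has 5 terms.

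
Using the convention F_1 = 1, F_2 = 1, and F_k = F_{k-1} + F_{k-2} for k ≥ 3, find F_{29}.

Iterating the recurrence up to F_{21} = 10946 and F_{20} = 6765:
F_{22} = F_{21} + F_{20} = 10946 + 6765 = 17711
F_{23} = F_{22} + F_{21} = 17711 + 10946 = 28657
F_{24} = F_{23} + F_{22} = 28657 + 17711 = 46368
F_{25} = F_{24} + F_{23} = 46368 + 28657 = 75025
F_{26} = F_{25} + F_{24} = 75025 + 46368 = 121393
F_{27} = F_{26} + F_{25} = 121393 + 75025 = 196418
F_{28} = F_{27} + F_{26} = 196418 + 121393 = 317811
F_{29} = F_{28} + F_{27} = 317811 + 196418 = 514229

514229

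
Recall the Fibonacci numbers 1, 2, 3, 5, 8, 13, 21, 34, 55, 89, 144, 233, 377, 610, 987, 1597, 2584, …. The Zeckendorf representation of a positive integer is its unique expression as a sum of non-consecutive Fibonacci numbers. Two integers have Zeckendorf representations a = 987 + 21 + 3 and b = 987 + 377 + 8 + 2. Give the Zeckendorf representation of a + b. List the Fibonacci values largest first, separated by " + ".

The two numbers are 1011 and 1374, so their sum is 2385.
subtract 1597 from 2385: 788 remains
subtract 610 from 788: 178 remains
subtract 144 from 178: 34 remains
subtract 34 from 34: 0 remains

1597 + 610 + 144 + 34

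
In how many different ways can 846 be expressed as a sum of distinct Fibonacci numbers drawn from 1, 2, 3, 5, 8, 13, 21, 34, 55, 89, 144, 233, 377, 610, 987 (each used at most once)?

846 = 610+233+3 = 610+233+2+1 = 610+144+89+3 = … (15 more), for 18 in all.

18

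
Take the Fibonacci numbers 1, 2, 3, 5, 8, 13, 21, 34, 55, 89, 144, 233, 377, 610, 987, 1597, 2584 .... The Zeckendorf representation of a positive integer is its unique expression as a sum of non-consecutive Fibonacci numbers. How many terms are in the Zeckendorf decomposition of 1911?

5

Greedy algorithm:
1911: greatest Fibonacci not exceeding it is 1597, leaving 314
314: greatest Fibonacci not exceeding it is 233, leaving 81
81: greatest Fibonacci not exceeding it is 55, leaving 26
26: greatest Fibonacci not exceeding it is 21, leaving 5
5: greatest Fibonacci not exceeding it is 5, leaving 0
1911 = 1597 + 233 + 55 + 21 + 5, which has 5 terms.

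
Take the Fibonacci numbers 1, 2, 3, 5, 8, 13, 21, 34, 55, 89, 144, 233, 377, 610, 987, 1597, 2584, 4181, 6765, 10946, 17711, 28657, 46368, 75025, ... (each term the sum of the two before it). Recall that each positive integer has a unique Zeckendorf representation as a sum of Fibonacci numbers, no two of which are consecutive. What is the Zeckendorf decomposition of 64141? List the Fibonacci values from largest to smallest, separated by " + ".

46368 + 17711 + 55 + 5 + 2

Greedy algorithm:
64141 − 46368 = 17773
17773 − 17711 = 62
62 − 55 = 7
7 − 5 = 2
2 − 2 = 0
So 64141 = 46368 + 17711 + 55 + 5 + 2, with no two terms consecutive in the sequence.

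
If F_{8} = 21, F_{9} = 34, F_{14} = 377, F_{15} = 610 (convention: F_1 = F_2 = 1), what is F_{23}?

By the addition formula F_{m+n} = F_m F_{n+1} + F_{m−1} F_n with m=9, n=14: F_{23} = 34·610 + 21·377 = 20740 + 7917 = 28657.

28657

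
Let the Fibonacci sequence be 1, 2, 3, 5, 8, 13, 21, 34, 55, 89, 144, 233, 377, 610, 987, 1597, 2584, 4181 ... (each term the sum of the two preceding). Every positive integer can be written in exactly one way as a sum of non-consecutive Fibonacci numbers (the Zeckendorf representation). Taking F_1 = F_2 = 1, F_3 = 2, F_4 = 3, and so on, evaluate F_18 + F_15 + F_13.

F_18 + F_15 + F_13 = 2584 + 610 + 233 = 3427.

3427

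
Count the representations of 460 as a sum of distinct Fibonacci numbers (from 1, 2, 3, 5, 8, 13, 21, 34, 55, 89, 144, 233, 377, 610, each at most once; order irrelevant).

Starting from the Zeckendorf form and repeatedly splitting a term F_k into F_{k−1} + F_{k−2} (when neither is already used) reaches every representation.
460 = 377+55+21+5+2 = 377+55+13+8+5+2 = 233+144+55+21+5+2 = 377+34+21+13+8+5+2 = … (3 more), for 7 in all.

7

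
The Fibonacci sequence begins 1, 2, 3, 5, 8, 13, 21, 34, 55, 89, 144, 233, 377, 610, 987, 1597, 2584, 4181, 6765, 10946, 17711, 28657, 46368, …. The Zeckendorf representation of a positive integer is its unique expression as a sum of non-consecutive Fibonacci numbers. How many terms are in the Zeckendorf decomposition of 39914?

6

subtract 28657 from 39914: 11257 remains
subtract 10946 from 11257: 311 remains
subtract 233 from 311: 78 remains
subtract 55 from 78: 23 remains
subtract 21 from 23: 2 remains
subtract 2 from 2: 0 remains
39914 = 28657 + 10946 + 233 + 55 + 21 + 2, which has 6 terms.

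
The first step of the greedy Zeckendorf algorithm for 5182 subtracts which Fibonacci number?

4181

4181 ≤ 5182 < 6765, so the largest Fibonacci number not exceeding 5182 is 4181.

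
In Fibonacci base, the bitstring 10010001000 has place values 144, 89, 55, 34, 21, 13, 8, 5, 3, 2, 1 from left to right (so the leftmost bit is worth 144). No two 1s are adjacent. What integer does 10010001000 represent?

183

Summing the place values of the 1 bits: 144 + 34 + 5 = 183.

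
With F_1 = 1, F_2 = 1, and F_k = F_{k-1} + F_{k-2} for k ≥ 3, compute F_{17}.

Iterating the recurrence up to F_{10} = 55 and F_{9} = 34:
F_{11} = F_{10} + F_{9} = 55 + 34 = 89
F_{12} = F_{11} + F_{10} = 89 + 55 = 144
F_{13} = F_{12} + F_{11} = 144 + 89 = 233
F_{14} = F_{13} + F_{12} = 233 + 144 = 377
F_{15} = F_{14} + F_{13} = 377 + 233 = 610
F_{16} = F_{15} + F_{14} = 610 + 377 = 987
F_{17} = F_{16} + F_{15} = 987 + 610 = 1597

1597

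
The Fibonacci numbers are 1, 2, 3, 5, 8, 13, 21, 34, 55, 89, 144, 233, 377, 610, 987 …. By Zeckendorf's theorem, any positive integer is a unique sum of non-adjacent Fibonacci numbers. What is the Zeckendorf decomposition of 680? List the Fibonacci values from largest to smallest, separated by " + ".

Greedily peel off the largest Fibonacci term at each step:
680: greatest Fibonacci not exceeding it is 610, leaving 70
70: greatest Fibonacci not exceeding it is 55, leaving 15
15: greatest Fibonacci not exceeding it is 13, leaving 2
2: greatest Fibonacci not exceeding it is 2, leaving 0
So 680 = 610 + 55 + 13 + 2, with no two terms consecutive in the sequence.

610 + 55 + 13 + 2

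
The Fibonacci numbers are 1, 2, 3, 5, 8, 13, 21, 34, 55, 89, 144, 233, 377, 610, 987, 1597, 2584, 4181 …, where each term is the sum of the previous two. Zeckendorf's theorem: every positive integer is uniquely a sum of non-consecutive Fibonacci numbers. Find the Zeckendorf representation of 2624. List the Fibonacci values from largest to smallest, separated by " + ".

2584 + 34 + 5 + 1

Repeatedly subtract the largest Fibonacci number that fits:
2624 − 2584 = 40
40 − 34 = 6
6 − 5 = 1
1 − 1 = 0
So 2624 = 2584 + 34 + 5 + 1, with no two terms consecutive in the sequence.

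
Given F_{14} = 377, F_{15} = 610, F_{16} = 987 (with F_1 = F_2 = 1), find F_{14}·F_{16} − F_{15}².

377·987 − 610² = 372099 − 372100 = -1. (Cassini's identity: F_{k−1}F_{k+1} − F_k² = (−1)^k.)

-1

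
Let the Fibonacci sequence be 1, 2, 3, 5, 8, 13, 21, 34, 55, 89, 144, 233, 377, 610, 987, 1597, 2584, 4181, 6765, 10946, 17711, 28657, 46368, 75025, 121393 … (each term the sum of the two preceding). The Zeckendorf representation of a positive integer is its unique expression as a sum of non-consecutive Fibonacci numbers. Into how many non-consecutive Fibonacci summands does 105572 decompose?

6

105572 − 75025 = 30547
30547 − 28657 = 1890
1890 − 1597 = 293
293 − 233 = 60
60 − 55 = 5
5 − 5 = 0
105572 = 75025 + 28657 + 1597 + 233 + 55 + 5, which has 6 terms.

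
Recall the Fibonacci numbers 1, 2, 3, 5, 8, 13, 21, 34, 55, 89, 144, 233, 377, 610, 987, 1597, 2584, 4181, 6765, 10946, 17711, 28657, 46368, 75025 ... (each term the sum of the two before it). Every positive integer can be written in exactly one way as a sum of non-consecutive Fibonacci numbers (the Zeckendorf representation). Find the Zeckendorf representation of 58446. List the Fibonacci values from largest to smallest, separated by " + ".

46368 + 10946 + 987 + 144 + 1

Greedily peel off the largest Fibonacci term at each step:
58446 − 46368 = 12078
12078 − 10946 = 1132
1132 − 987 = 145
145 − 144 = 1
1 − 1 = 0
So 58446 = 46368 + 10946 + 987 + 144 + 1, with no two terms consecutive in the sequence.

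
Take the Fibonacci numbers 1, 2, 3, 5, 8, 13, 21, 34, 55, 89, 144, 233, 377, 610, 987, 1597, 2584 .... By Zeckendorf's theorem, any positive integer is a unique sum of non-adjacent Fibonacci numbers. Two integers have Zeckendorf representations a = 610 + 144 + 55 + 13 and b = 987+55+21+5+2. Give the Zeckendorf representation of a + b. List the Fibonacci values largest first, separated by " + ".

1597 + 233 + 55 + 5 + 2

The two numbers are 822 and 1070, so their sum is 1892.
largest Fibonacci ≤ 1892 is 1597; 1892 − 1597 = 295
largest Fibonacci ≤ 295 is 233; 295 − 233 = 62
largest Fibonacci ≤ 62 is 55; 62 − 55 = 7
largest Fibonacci ≤ 7 is 5; 7 − 5 = 2
largest Fibonacci ≤ 2 is 2; 2 − 2 = 0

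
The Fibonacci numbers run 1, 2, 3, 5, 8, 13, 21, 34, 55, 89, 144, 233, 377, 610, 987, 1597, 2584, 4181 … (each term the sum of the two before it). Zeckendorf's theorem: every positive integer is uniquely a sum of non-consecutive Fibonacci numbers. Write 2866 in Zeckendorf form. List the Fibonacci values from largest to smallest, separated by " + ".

Greedy algorithm:
2866: greatest Fibonacci not exceeding it is 2584, leaving 282
282: greatest Fibonacci not exceeding it is 233, leaving 49
49: greatest Fibonacci not exceeding it is 34, leaving 15
15: greatest Fibonacci not exceeding it is 13, leaving 2
2: greatest Fibonacci not exceeding it is 2, leaving 0
So 2866 = 2584 + 233 + 34 + 13 + 2, with no two terms consecutive in the sequence.

2584 + 233 + 34 + 13 + 2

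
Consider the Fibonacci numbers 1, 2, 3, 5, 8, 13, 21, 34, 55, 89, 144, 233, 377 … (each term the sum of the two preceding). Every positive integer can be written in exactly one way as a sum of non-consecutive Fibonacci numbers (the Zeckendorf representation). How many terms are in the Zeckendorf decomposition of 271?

271 − 233 = 38
38 − 34 = 4
4 − 3 = 1
1 − 1 = 0
271 = 233 + 34 + 3 + 1, which has 4 terms.

4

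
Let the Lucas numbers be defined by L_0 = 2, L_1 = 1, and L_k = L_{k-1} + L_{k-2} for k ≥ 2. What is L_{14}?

843

Iterating the recurrence up to L_{9} = 76 and L_{8} = 47:
L_{10} = L_{9} + L_{8} = 76 + 47 = 123
L_{11} = L_{10} + L_{9} = 123 + 76 = 199
L_{12} = L_{11} + L_{10} = 199 + 123 = 322
L_{13} = L_{12} + L_{11} = 322 + 199 = 521
L_{14} = L_{13} + L_{12} = 521 + 322 = 843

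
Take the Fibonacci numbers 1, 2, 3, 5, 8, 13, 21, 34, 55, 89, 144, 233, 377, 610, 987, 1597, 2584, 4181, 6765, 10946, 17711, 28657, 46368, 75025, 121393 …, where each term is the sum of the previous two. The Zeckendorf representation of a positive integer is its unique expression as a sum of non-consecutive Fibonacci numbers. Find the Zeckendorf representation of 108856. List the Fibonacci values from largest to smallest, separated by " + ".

Greedy algorithm:
108856 − 75025 = 33831
33831 − 28657 = 5174
5174 − 4181 = 993
993 − 987 = 6
6 − 5 = 1
1 − 1 = 0
So 108856 = 75025 + 28657 + 4181 + 987 + 5 + 1, with no two terms consecutive in the sequence.

75025 + 28657 + 4181 + 987 + 5 + 1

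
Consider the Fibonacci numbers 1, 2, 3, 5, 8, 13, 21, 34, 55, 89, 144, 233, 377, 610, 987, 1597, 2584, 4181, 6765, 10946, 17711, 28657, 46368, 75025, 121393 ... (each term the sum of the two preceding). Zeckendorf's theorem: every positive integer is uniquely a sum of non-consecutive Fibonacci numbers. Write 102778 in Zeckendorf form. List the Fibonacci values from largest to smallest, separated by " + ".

Greedily peel off the largest Fibonacci term at each step:
102778 − 75025 = 27753
27753 − 17711 = 10042
10042 − 6765 = 3277
3277 − 2584 = 693
693 − 610 = 83
83 − 55 = 28
28 − 21 = 7
7 − 5 = 2
2 − 2 = 0
So 102778 = 75025 + 17711 + 6765 + 2584 + 610 + 55 + 21 + 5 + 2, with no two terms consecutive in the sequence.

75025 + 17711 + 6765 + 2584 + 610 + 55 + 21 + 5 + 2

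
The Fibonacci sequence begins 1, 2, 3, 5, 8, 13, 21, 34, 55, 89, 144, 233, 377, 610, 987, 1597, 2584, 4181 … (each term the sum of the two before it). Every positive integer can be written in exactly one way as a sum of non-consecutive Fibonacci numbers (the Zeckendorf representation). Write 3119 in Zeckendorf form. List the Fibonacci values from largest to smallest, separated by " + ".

Greedy algorithm:
take 2584 (≤ 3119); 3119 − 2584 = 535
take 377 (≤ 535); 535 − 377 = 158
take 144 (≤ 158); 158 − 144 = 14
take 13 (≤ 14); 14 − 13 = 1
take 1 (≤ 1); 1 − 1 = 0
So 3119 = 2584 + 377 + 144 + 13 + 1, with no two terms consecutive in the sequence.

2584 + 377 + 144 + 13 + 1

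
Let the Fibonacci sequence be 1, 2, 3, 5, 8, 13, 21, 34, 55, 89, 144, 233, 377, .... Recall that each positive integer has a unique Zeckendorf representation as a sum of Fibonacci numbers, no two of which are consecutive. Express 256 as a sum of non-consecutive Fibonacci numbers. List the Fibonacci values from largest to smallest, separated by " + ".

Greedily peel off the largest Fibonacci term at each step:
largest Fibonacci ≤ 256 is 233; 256 − 233 = 23
largest Fibonacci ≤ 23 is 21; 23 − 21 = 2
largest Fibonacci ≤ 2 is 2; 2 − 2 = 0
So 256 = 233 + 21 + 2, with no two terms consecutive in the sequence.

233 + 21 + 2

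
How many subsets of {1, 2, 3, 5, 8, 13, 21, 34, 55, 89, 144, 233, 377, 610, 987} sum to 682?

12

Each representation comes from the Zeckendorf form by replacing some F_k with F_{k−1} + F_{k−2} where possible.
682 = 610+55+13+3+1 = 610+55+8+5+3+1 = 610+34+21+13+3+1 = 377+233+55+13+3+1 = … (8 more), for 12 in all.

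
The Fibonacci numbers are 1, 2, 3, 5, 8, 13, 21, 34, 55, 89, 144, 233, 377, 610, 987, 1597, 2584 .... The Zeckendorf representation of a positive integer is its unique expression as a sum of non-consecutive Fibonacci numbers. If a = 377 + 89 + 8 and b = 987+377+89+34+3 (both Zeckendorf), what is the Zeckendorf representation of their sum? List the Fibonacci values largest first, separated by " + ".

1597 + 233 + 89 + 34 + 8 + 3

The two numbers are 474 and 1490, so their sum is 1964.
1964 − 1597 = 367
367 − 233 = 134
134 − 89 = 45
45 − 34 = 11
11 − 8 = 3
3 − 3 = 0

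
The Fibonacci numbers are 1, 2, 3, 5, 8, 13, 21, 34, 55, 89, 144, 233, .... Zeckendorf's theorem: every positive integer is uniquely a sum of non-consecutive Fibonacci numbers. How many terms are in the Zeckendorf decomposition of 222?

4

take 144 (≤ 222); 222 − 144 = 78
take 55 (≤ 78); 78 − 55 = 23
take 21 (≤ 23); 23 − 21 = 2
take 2 (≤ 2); 2 − 2 = 0
222 = 144 + 55 + 21 + 2, which has 4 terms.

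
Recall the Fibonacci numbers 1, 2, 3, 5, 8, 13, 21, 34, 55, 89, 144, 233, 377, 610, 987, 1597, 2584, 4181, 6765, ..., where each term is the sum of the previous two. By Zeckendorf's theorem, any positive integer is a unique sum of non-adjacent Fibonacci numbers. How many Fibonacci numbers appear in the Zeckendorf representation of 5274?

Greedily peel off the largest Fibonacci term at each step:
take 4181 (≤ 5274); 5274 − 4181 = 1093
take 987 (≤ 1093); 1093 − 987 = 106
take 89 (≤ 106); 106 − 89 = 17
take 13 (≤ 17); 17 − 13 = 4
take 3 (≤ 4); 4 − 3 = 1
take 1 (≤ 1); 1 − 1 = 0
5274 = 4181 + 987 + 89 + 13 + 3 + 1, which has 6 terms.

6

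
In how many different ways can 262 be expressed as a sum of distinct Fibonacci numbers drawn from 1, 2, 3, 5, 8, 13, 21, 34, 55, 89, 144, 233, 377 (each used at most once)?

262 = 233+21+8 = 233+21+5+3 = 144+89+21+8 = 233+21+5+2+1 = … (11 more), for 15 in all.

15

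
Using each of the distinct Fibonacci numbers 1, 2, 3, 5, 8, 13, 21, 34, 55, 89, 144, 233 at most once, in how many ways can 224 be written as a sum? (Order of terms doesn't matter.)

224 = 144+55+21+3+1 = 144+55+13+8+3+1 = 144+34+21+13+8+3+1 = … (1 more), for 4 in all.

4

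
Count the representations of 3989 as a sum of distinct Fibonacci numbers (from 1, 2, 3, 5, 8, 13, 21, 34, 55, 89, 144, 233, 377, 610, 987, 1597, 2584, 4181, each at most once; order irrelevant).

14

Each representation comes from the Zeckendorf form by replacing some F_k with F_{k−1} + F_{k−2} where possible.
3989 = 2584+987+377+34+5+2 = 2584+987+377+21+13+5+2 = 2584+987+233+144+34+5+2 = … (11 more), for 14 in all.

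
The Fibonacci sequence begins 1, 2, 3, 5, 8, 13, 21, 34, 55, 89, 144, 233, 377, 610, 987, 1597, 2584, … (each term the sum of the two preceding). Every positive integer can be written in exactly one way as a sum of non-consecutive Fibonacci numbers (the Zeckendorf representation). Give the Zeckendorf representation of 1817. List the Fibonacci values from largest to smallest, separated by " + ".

Greedy algorithm:
1817 − 1597 = 220
220 − 144 = 76
76 − 55 = 21
21 − 21 = 0
So 1817 = 1597 + 144 + 55 + 21, with no two terms consecutive in the sequence.

1597 + 144 + 55 + 21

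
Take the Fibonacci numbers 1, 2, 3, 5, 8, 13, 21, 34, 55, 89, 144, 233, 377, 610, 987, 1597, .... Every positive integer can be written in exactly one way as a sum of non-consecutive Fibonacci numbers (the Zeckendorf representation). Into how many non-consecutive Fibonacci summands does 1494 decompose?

6

Greedily peel off the largest Fibonacci term at each step:
subtract 987 from 1494: 507 remains
subtract 377 from 507: 130 remains
subtract 89 from 130: 41 remains
subtract 34 from 41: 7 remains
subtract 5 from 7: 2 remains
subtract 2 from 2: 0 remains
1494 = 987 + 377 + 89 + 34 + 5 + 2, which has 6 terms.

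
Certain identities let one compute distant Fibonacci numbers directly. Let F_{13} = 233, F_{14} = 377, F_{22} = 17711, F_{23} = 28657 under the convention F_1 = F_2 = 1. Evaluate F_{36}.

By the addition formula F_{m+n} = F_m F_{n+1} + F_{m−1} F_n with m=14, n=22: F_{36} = 377·28657 + 233·17711 = 10803689 + 4126663 = 14930352.

14930352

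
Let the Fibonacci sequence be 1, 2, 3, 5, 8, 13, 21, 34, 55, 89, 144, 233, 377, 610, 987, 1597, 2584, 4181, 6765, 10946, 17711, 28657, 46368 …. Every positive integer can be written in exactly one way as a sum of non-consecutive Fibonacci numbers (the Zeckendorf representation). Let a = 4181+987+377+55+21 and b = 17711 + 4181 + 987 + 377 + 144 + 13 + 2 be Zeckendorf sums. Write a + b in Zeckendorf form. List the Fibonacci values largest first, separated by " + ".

The two numbers are 5621 and 23415, so their sum is 29036.
29036: greatest Fibonacci not exceeding it is 28657, leaving 379
379: greatest Fibonacci not exceeding it is 377, leaving 2
2: greatest Fibonacci not exceeding it is 2, leaving 0

28657 + 377 + 2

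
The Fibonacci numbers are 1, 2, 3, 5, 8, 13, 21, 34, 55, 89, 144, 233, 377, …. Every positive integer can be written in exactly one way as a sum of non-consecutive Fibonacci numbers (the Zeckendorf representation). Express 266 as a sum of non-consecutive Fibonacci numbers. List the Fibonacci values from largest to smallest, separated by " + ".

233 + 21 + 8 + 3 + 1

Greedily peel off the largest Fibonacci term at each step:
largest Fibonacci ≤ 266 is 233; 266 − 233 = 33
largest Fibonacci ≤ 33 is 21; 33 − 21 = 12
largest Fibonacci ≤ 12 is 8; 12 − 8 = 4
largest Fibonacci ≤ 4 is 3; 4 − 3 = 1
largest Fibonacci ≤ 1 is 1; 1 − 1 = 0
So 266 = 233 + 21 + 8 + 3 + 1, with no two terms consecutive in the sequence.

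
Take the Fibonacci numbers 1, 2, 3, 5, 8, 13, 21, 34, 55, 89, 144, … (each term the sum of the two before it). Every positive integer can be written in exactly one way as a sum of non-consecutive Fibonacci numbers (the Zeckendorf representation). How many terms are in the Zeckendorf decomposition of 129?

4

subtract 89 from 129: 40 remains
subtract 34 from 40: 6 remains
subtract 5 from 6: 1 remains
subtract 1 from 1: 0 remains
129 = 89 + 34 + 5 + 1, which has 4 terms.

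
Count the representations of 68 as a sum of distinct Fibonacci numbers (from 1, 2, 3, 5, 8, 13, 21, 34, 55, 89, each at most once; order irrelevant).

Starting from the Zeckendorf form and repeatedly splitting a term F_k into F_{k−1} + F_{k−2} (when neither is already used) reaches every representation.
68 = 55+13 = 55+8+5 = 34+21+13 = 55+8+3+2 = … (2 more), for 6 in all.

6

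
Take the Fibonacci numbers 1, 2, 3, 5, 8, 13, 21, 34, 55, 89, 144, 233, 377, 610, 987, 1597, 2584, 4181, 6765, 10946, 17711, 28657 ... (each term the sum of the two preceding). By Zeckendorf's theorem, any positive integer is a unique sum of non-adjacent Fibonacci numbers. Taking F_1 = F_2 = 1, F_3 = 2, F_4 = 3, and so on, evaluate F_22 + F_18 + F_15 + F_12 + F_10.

F_22 + F_18 + F_15 + F_12 + F_10 = 17711 + 2584 + 610 + 144 + 55 = 21104.

21104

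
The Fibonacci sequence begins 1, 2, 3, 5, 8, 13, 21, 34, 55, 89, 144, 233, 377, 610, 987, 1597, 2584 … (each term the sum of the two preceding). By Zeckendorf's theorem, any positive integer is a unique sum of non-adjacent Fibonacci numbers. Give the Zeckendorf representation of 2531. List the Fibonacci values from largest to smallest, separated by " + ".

1597 + 610 + 233 + 89 + 2

Greedy algorithm:
1597 ≤ 2531 < 2584, so take 1597; remainder 934
610 ≤ 934 < 987, so take 610; remainder 324
233 ≤ 324 < 377, so take 233; remainder 91
89 ≤ 91 < 144, so take 89; remainder 2
2 ≤ 2 < 3, so take 2; remainder 0
So 2531 = 1597 + 610 + 233 + 89 + 2, with no two terms consecutive in the sequence.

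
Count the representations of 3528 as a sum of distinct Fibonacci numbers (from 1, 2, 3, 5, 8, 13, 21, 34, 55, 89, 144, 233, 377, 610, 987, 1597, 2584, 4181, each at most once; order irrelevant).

Starting from the Zeckendorf form and repeatedly splitting a term F_k into F_{k−1} + F_{k−2} (when neither is already used) reaches every representation.
3528 = 2584+610+233+89+8+3+1 = 2584+610+233+55+34+8+3+1 = 1597+987+610+233+89+8+3+1 = 2584+610+233+55+21+13+8+3+1 = 2584+610+144+89+55+34+8+3+1 = … (9 more), for 14 in all.

14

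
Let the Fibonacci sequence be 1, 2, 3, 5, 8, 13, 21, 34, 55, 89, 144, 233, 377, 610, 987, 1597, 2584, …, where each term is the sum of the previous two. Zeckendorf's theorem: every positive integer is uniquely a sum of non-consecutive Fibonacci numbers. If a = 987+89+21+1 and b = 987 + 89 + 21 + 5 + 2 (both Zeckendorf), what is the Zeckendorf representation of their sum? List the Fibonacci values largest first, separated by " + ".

1597 + 377 + 144 + 55 + 21 + 8

The two numbers are 1098 and 1104, so their sum is 2202.
subtract 1597 from 2202: 605 remains
subtract 377 from 605: 228 remains
subtract 144 from 228: 84 remains
subtract 55 from 84: 29 remains
subtract 21 from 29: 8 remains
subtract 8 from 8: 0 remains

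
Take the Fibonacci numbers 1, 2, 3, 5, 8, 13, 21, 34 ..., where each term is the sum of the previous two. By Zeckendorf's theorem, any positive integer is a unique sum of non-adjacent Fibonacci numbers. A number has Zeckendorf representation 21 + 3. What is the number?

21 + 3 = 24.

24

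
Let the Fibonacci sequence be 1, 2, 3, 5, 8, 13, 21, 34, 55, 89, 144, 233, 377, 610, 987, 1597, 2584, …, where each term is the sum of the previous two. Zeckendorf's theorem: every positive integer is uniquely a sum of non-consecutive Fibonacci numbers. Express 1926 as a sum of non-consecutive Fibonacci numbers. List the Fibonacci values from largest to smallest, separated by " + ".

1926 − 1597 = 329
329 − 233 = 96
96 − 89 = 7
7 − 5 = 2
2 − 2 = 0
So 1926 = 1597 + 233 + 89 + 5 + 2, with no two terms consecutive in the sequence.

1597 + 233 + 89 + 5 + 2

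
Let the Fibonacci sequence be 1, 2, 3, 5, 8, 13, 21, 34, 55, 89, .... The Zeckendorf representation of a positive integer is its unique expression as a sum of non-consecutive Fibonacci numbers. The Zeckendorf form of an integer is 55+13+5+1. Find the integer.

55+13+5+1 = 74.

74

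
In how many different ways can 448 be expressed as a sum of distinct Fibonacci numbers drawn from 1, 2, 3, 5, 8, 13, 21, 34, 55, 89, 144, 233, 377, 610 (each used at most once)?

20

448 = 377+55+13+3 = 377+55+13+2+1 = 377+55+8+5+3 = … (17 more), for 20 in all.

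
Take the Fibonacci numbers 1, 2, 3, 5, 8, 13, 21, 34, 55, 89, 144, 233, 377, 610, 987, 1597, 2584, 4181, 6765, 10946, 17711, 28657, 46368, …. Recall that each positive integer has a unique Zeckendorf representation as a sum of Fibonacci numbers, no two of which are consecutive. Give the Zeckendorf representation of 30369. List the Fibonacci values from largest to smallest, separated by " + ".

28657 + 1597 + 89 + 21 + 5

largest Fibonacci ≤ 30369 is 28657; 30369 − 28657 = 1712
largest Fibonacci ≤ 1712 is 1597; 1712 − 1597 = 115
largest Fibonacci ≤ 115 is 89; 115 − 89 = 26
largest Fibonacci ≤ 26 is 21; 26 − 21 = 5
largest Fibonacci ≤ 5 is 5; 5 − 5 = 0
So 30369 = 28657 + 1597 + 89 + 21 + 5, with no two terms consecutive in the sequence.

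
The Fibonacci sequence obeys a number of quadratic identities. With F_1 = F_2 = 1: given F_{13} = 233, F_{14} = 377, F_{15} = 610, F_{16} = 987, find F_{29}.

514229

By the addition formula F_{m+n} = F_m F_{n+1} + F_{m−1} F_n with m=16, n=13: F_{29} = 987·377 + 610·233 = 372099 + 142130 = 514229.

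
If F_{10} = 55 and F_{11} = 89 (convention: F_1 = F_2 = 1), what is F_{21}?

By F_{2k+1} = F_k² + F_{k+1}²: F_{21} = 55² + 89² = 3025 + 7921 = 10946.

10946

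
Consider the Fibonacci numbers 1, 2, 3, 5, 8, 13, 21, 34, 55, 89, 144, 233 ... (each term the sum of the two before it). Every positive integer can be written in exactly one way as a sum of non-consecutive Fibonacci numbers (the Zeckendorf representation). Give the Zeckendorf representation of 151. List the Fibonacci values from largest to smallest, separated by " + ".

151: greatest Fibonacci not exceeding it is 144, leaving 7
7: greatest Fibonacci not exceeding it is 5, leaving 2
2: greatest Fibonacci not exceeding it is 2, leaving 0
So 151 = 144 + 5 + 2, with no two terms consecutive in the sequence.

144 + 5 + 2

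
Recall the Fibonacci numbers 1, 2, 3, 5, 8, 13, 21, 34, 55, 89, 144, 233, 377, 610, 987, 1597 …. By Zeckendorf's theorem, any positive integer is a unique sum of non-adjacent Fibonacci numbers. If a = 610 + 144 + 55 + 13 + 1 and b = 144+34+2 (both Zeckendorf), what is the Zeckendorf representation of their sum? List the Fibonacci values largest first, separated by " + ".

987 + 13 + 3

The two numbers are 823 and 180, so their sum is 1003.
take 987 (≤ 1003); 1003 − 987 = 16
take 13 (≤ 16); 16 − 13 = 3
take 3 (≤ 3); 3 − 3 = 0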